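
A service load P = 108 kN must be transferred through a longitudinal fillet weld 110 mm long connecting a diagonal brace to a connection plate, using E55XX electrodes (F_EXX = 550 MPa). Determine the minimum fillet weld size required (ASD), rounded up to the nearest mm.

w = 9 mm

Total weld length L = 110 mm.
Required throat t_e = P × Ω / (0.6 F_EXX × L) = 108 × 2.0 / (0.6 × 550 × 110 × 10⁻³) = 5.95 mm.
Required leg w = t_e / 0.707 = 8.416 mm → use 9 mm.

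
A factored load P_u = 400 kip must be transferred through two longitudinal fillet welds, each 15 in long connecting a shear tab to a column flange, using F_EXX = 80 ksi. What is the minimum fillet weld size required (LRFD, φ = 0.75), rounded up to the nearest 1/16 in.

w = 9/16 in

Total weld length L = 30 in.
Required throat t_e = P_u / (φ × 0.6 F_EXX × L) = 400 / (0.75 × 0.6 × 80 × 30) = 0.3704 in.
Required leg w = t_e / 0.707 = 0.5239 in → use 9/16 in.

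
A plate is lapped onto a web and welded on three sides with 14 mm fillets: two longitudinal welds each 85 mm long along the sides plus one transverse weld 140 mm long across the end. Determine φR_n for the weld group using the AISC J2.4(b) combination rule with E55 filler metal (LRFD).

E55XX → F_EXX = 550 MPa.
t_e = 0.707 × 14 = 9.898 mm.
R_nwl = 0.6 × 550 × 9.898 × 170 × 10⁻³ = 555.3 kN (longitudinal, 2 welds).
R_nwt = 0.6 × 550 × 9.898 × 140 × 10⁻³ = 457.3 kN (transverse, base value).
(i) R_nwl + R_nwt = 1013 kN; (ii) 0.85 R_nwl + 1.5 R_nwt = 1158 kN.
R_n = max = 1158 kN [governs: (ii)]; φR_n = 868.4 kN.

φR_n ≈ 868 kN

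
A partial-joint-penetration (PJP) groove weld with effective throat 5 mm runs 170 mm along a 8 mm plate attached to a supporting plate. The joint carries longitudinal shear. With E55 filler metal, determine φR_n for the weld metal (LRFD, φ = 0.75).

E55XX → F_EXX = 550 MPa.
Effective throat (given) t_e = 5 mm.
A_we = 5 × 170 = 850 mm².
F_nw = 0.6 F_EXX = 330 MPa.
φR_n = 0.75 × 330 × 850 × 10⁻³ = 210.4 kN.

φR_n ≈ 210 kN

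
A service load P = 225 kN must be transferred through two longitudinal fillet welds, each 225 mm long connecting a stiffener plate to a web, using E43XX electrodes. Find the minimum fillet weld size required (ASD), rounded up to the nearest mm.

E43XX → F_EXX = 430 MPa.
Total weld length L = 450 mm.
Required throat t_e = P × Ω / (0.6 F_EXX × L) = 225 × 2.0 / (0.6 × 430 × 450 × 10⁻³) = 3.876 mm.
Required leg w = t_e / 0.707 = 5.482 mm → use 6 mm.

w = 6 mm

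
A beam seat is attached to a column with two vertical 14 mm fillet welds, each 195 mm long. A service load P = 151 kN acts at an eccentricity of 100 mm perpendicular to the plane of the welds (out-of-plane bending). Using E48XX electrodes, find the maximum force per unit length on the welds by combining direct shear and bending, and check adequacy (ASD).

f_max ≈ 1250 N/mm; adequate

E48XX → F_EXX = 480 MPa.
L_w = 2 × 195 = 390 mm; section modulus (unit throat) S = 2 × L²/6 = 12680 mm².
Direct shear f_v = P/L_w = 151×10³/390 = 387.2 N/mm.
Moment M = P × e = 151×10³ × 100 = 15100000 N·mm; bending f_b = M/S = 1191 N/mm.
f_max = √(f_v² + f_b²) = √(387.2² + 1191²) = 1253 N/mm.
r_n/Ω = (1/2.0) × 0.6 × 480 × (0.707 × 14) = 1425 N/mm → adequate.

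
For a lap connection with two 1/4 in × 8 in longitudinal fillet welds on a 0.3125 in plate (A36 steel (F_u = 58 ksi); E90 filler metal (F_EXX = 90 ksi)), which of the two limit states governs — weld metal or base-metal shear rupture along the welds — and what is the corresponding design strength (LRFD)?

t_e = 0.707 × 0.25 = 0.1767 in; L = 16 in.
Weld metal: φR_n = 0.75 × 0.6 × 90 × 0.1767 × 16 = 114.5 kips.
Base metal (shear rupture): φR_n = 0.75 × 0.6 × 58 × 0.3125 × 16 = 130.5 kips.
Governing: weld metal.

φR_n ≈ 115 kips (weld metal governs)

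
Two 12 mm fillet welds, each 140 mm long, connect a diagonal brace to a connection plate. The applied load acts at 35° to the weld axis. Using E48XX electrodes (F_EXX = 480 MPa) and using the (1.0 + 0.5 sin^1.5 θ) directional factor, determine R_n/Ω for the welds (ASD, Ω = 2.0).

R_n/Ω ≈ 416 kN

t_e = 0.707 × 12 = 8.484 mm; A_we = 8.484 × 280 = 2376 mm².
Directional factor: 1.0 + 0.5 sin^1.5(35°) = 1.217.
F_nw = 0.6 × 480 × 1.217 = 350.6 MPa.
R_n/Ω = (350.6 × 2376) / 2.0 × 10⁻³ = 416.4 kN.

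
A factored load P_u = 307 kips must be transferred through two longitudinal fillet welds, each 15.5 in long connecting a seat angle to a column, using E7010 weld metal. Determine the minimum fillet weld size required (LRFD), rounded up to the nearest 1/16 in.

E70XX → F_EXX = 70 ksi.
Total weld length L = 31 in.
Required throat t_e = P_u / (φ × 0.6 F_EXX × L) = 307 / (0.75 × 0.6 × 70 × 31) = 0.3144 in.
Required leg w = t_e / 0.707 = 0.4447 in → use 1/2 in.

w = 1/2 in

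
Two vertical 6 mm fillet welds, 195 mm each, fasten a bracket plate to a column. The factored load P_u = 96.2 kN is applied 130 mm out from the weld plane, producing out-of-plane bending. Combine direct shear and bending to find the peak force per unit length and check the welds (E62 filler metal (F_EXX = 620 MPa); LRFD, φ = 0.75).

f_max ≈ 1020 N/mm; adequate

L_w = 2 × 195 = 390 mm; section modulus (unit throat) S = 2 × L²/6 = 12680 mm².
Direct shear f_v = P/L_w = 96.2×10³/390 = 246.7 N/mm.
Moment M = P × e = 96.2×10³ × 130 = 12506000 N·mm; bending f_b = M/S = 986.7 N/mm.
f_max = √(f_v² + f_b²) = √(246.7² + 986.7²) = 1017 N/mm.
φr_n = 0.75 × 0.6 × 620 × (0.707 × 6) = 1184 N/mm → adequate.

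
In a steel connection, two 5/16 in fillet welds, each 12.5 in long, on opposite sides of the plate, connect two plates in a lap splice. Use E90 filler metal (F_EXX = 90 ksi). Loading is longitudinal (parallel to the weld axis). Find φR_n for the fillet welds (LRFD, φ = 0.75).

φR_n ≈ 224 kip

Effective throat t_e = 0.707 × 0.3125 = 0.2209 in.
Total length L = 25 in; A_we = 0.2209 × 25 = 5.523 in².
F_nw = 0.6 F_EXX = 0.6 × 90 = 54 ksi.
φR_n = 0.75 × 54 × 5.523 = 223.7 kip.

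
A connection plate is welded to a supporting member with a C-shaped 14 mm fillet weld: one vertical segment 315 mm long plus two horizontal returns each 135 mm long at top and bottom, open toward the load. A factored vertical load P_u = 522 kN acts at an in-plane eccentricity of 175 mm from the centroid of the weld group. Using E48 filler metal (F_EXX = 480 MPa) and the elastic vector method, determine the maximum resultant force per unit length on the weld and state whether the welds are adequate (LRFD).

Total weld length L_w = 585 mm. Treat welds as unit-width lines.
Centroid: x̄ = 2×135×67.5 / 585 = 31.15 mm from the vertical weld.
Polar moment about centroid: J = I_x + I_y = [315³/12 + 2×135×157.5²] + [315×31.15² + 2(135³/12 + 135×36.35²)] = 10370000 mm³.
Direct shear f_v = P/L_w = 522×10³ / 585 = 892.3 N/mm (vertical).
Torsion M = P·e = 522×10³ × 175 = 91350000 N·mm.
Critical point at (x, y) = (103.8, 157.5) from centroid. f_tx = M·y/J = 1387 N/mm; f_ty = M·x/J = 914.4 N/mm.
Resultant f_max = √[f_tx² + (f_v + f_ty)²] = √[1387² + (892.3 + 914.4)²] = 2278 N/mm.
Capacity per unit length: φr_n = 0.75 × 0.6 × 480 × (0.707 × 14) = 2138 N/mm.
2278 > 2138 → NOT adequate.

f_max ≈ 2280 N/mm; NOT adequate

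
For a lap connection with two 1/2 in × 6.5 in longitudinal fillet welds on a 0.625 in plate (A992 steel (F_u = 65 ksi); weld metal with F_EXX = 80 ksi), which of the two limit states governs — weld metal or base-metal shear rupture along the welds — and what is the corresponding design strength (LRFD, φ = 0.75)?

φR_n ≈ 165 kips (weld metal governs)

t_e = 0.707 × 0.5 = 0.3535 in; L = 13 in.
Weld metal: φR_n = 0.75 × 0.6 × 80 × 0.3535 × 13 = 165.4 kips.
Base metal (shear rupture): φR_n = 0.75 × 0.6 × 65 × 0.625 × 13 = 237.7 kips.
Governing: weld metal.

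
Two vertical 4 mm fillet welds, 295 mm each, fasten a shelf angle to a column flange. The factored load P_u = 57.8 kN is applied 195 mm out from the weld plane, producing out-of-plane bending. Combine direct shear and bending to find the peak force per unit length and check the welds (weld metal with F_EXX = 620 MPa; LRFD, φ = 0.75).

L_w = 2 × 295 = 590 mm; section modulus (unit throat) S = 2 × L²/6 = 29010 mm².
Direct shear f_v = P/L_w = 57.8×10³/590 = 97.97 N/mm.
Moment M = P × e = 57.8×10³ × 195 = 11271000 N·mm; bending f_b = M/S = 388.5 N/mm.
f_max = √(f_v² + f_b²) = √(97.97² + 388.5²) = 400.7 N/mm.
φr_n = 0.75 × 0.6 × 620 × (0.707 × 4) = 789 N/mm → adequate.

f_max ≈ 401 N/mm; adequate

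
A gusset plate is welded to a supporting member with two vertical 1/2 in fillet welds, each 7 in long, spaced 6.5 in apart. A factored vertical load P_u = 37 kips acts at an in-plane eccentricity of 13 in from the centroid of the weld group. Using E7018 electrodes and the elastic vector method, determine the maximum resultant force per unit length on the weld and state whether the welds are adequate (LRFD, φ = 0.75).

E70XX → F_EXX = 70 ksi.
Total weld length L_w = 14 in. Treat welds as unit-width lines.
Polar moment about centroid: J = 2[d³/12 + d(b/2)²] = 2[7³/12 + 7×3.25²] = 205 in³.
Direct shear f_v = P/L_w = 37 / 14 = 2.643 kip/in (vertical).
Torsion M = P·e = 37 × 13 = 481 kip·in.
Critical point at (x, y) = (3.25, 3.5) from centroid. f_tx = M·y/J = 8.211 kip/in; f_ty = M·x/J = 7.624 kip/in.
Resultant f_max = √[f_tx² + (f_v + f_ty)²] = √[8.211² + (2.643 + 7.624)²] = 13.15 kip/in.
Capacity per unit length: φr_n = 0.75 × 0.6 × 70 × (0.707 × 0.5) = 11.14 kip/in.
13.15 > 11.14 → NOT adequate.

f_max ≈ 13.1 kip/in; NOT adequate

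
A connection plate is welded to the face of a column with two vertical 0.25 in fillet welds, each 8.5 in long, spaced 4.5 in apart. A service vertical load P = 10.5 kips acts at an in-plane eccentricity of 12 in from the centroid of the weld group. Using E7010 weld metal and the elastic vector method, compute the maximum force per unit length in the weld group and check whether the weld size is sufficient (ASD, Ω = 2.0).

E70XX → F_EXX = 70 ksi.
Total weld length L_w = 17 in. Treat welds as unit-width lines.
Polar moment about centroid: J = 2[d³/12 + d(b/2)²] = 2[8.5³/12 + 8.5×2.25²] = 188.4 in³.
Direct shear f_v = P/L_w = 10.5 / 17 = 0.6176 kip/in (vertical).
Torsion M = P·e = 10.5 × 12 = 126 kip·in.
Critical point at (x, y) = (2.25, 4.25) from centroid. f_tx = M·y/J = 2.842 kip/in; f_ty = M·x/J = 1.505 kip/in.
Resultant f_max = √[f_tx² + (f_v + f_ty)²] = √[2.842² + (0.6176 + 1.505)²] = 3.547 kip/in.
Capacity per unit length: r_n/Ω = (1/2.0) × 0.6 × 70 × (0.707 × 0.25) = 3.712 kip/in.
3.547 ≤ 3.712 → adequate.

f_max ≈ 3.55 kip/in; adequate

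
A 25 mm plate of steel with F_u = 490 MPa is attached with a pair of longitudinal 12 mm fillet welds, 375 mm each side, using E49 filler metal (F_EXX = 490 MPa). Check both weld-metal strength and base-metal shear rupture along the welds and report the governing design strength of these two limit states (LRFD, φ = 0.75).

t_e = 0.707 × 12 = 8.484 mm; L = 750 mm.
Weld metal: φR_n = 0.75 × 0.6 × 490 × 8.484 × 750 × 10⁻³ = 1403 kN.
Base metal (shear rupture): φR_n = 0.75 × 0.6 × 490 × 25 × 750 × 10⁻³ = 4134 kN.
Governing: weld metal.

φR_n ≈ 1400 kN (weld metal governs)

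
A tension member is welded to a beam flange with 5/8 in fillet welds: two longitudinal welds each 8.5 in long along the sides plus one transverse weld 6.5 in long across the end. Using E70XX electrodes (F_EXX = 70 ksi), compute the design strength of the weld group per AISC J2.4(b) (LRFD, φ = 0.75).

t_e = 0.707 × 0.625 = 0.4419 in.
R_nwl = 0.6 × 70 × 0.4419 × 17 = 315.5 kip (longitudinal, 2 welds).
R_nwt = 0.6 × 70 × 0.4419 × 6.5 = 120.6 kip (transverse, base value).
(i) R_nwl + R_nwt = 436.1 kip; (ii) 0.85 R_nwl + 1.5 R_nwt = 449.1 kip.
R_n = max = 449.1 kip [governs: (ii)]; φR_n = 336.8 kip.

φR_n ≈ 337 kip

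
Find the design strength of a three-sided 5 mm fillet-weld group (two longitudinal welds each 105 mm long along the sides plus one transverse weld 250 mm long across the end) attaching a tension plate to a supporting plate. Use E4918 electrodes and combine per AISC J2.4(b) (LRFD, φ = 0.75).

E49XX → F_EXX = 490 MPa.
t_e = 0.707 × 5 = 3.535 mm.
R_nwl = 0.6 × 490 × 3.535 × 210 × 10⁻³ = 218.3 kN (longitudinal, 2 welds).
R_nwt = 0.6 × 490 × 3.535 × 250 × 10⁻³ = 259.8 kN (transverse, base value).
(i) R_nwl + R_nwt = 478.1 kN; (ii) 0.85 R_nwl + 1.5 R_nwt = 575.2 kN.
R_n = max = 575.2 kN [governs: (ii)]; φR_n = 431.4 kN.

φR_n ≈ 431 kN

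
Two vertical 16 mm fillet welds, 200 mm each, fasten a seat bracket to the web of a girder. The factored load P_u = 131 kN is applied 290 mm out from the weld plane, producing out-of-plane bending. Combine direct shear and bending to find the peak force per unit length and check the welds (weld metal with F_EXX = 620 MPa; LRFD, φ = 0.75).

f_max ≈ 2870 N/mm; adequate

L_w = 2 × 200 = 400 mm; section modulus (unit throat) S = 2 × L²/6 = 13330 mm².
Direct shear f_v = P/L_w = 131×10³/400 = 327.5 N/mm.
Moment M = P × e = 131×10³ × 290 = 37990000 N·mm; bending f_b = M/S = 2849 N/mm.
f_max = √(f_v² + f_b²) = √(327.5² + 2849²) = 2868 N/mm.
φr_n = 0.75 × 0.6 × 620 × (0.707 × 16) = 3156 N/mm → adequate.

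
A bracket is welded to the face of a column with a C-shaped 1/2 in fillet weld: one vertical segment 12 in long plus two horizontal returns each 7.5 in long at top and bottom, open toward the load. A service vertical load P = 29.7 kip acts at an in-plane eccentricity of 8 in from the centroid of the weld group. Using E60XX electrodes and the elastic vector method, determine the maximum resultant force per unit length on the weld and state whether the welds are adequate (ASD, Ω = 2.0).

E60XX → F_EXX = 60 ksi.
Total weld length L_w = 27 in. Treat welds as unit-width lines.
Centroid: x̄ = 2×7.5×3.75 / 27 = 2.083 in from the vertical weld.
Polar moment about centroid: J = I_x + I_y = [12³/12 + 2×7.5×6²] + [12×2.083² + 2(7.5³/12 + 7.5×1.667²)] = 848.1 in³.
Direct shear f_v = P/L_w = 29.7 / 27 = 1.1 kip/in (vertical).
Torsion M = P·e = 29.7 × 8 = 237.6 kip·in.
Critical point at (x, y) = (5.417, 6) from centroid. f_tx = M·y/J = 1.681 kip/in; f_ty = M·x/J = 1.518 kip/in.
Resultant f_max = √[f_tx² + (f_v + f_ty)²] = √[1.681² + (1.1 + 1.518)²] = 3.111 kip/in.
Capacity per unit length: r_n/Ω = (1/2.0) × 0.6 × 60 × (0.707 × 0.5) = 6.363 kip/in.
3.111 ≤ 6.363 → adequate.

f_max ≈ 3.11 kip/in; adequate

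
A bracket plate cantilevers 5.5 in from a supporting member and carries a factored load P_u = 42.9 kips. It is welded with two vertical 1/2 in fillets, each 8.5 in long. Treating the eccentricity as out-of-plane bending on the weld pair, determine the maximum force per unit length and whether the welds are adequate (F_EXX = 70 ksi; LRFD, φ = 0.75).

L_w = 2 × 8.5 = 17 in; section modulus (unit throat) S = 2 × L²/6 = 24.08 in².
Direct shear f_v = P/L_w = 42.9/17 = 2.524 kip/in.
Moment M = P × e = 42.9 × 5.5 = 235.95 kip·in; bending f_b = M/S = 9.797 kip/in.
f_max = √(f_v² + f_b²) = √(2.524² + 9.797²) = 10.12 kip/in.
φr_n = 0.75 × 0.6 × 70 × (0.707 × 0.5) = 11.14 kip/in → adequate.

f_max ≈ 10.1 kip/in; adequate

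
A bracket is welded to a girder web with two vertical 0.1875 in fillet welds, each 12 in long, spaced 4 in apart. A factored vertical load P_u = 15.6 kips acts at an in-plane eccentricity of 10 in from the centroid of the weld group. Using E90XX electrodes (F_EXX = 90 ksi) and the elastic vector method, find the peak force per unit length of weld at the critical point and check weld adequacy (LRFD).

Total weld length L_w = 24 in. Treat welds as unit-width lines.
Polar moment about centroid: J = 2[d³/12 + d(b/2)²] = 2[12³/12 + 12×2²] = 384 in³.
Direct shear f_v = P/L_w = 15.6 / 24 = 0.65 kip/in (vertical).
Torsion M = P·e = 15.6 × 10 = 156 kip·in.
Critical point at (x, y) = (2, 6) from centroid. f_tx = M·y/J = 2.438 kip/in; f_ty = M·x/J = 0.8125 kip/in.
Resultant f_max = √[f_tx² + (f_v + f_ty)²] = √[2.438² + (0.65 + 0.8125)²] = 2.843 kip/in.
Capacity per unit length: φr_n = 0.75 × 0.6 × 90 × (0.707 × 0.1875) = 5.369 kip/in.
2.843 ≤ 5.369 → adequate.

f_max ≈ 2.84 kip/in; adequate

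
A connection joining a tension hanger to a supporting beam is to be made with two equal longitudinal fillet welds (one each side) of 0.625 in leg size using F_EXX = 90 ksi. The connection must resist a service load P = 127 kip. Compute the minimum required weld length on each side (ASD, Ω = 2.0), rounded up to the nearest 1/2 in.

L = 5.5 in on each side

Throat t_e = 0.707 × 0.625 = 0.4419 in.
r_n/Ω = (0.6 × 90 × 0.4419) / 2.0 = 11.93 kip/in.
L_req = P / (r_n/Ω) = 127 / 11.93 = 10.64 in total.
Per side: 10.64 / 2 = 5.322 in.
Round up → use L = 5.5 in on each side.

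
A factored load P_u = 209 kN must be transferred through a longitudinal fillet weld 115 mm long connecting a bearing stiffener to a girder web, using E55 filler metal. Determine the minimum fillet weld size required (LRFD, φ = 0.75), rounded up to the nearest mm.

w = 11 mm

E55XX → F_EXX = 550 MPa.
Total weld length L = 115 mm.
Required throat t_e = P_u / (φ × 0.6 F_EXX × L) = 209 / (0.75 × 0.6 × 550 × 115 × 10⁻³) = 7.343 mm.
Required leg w = t_e / 0.707 = 10.39 mm → use 11 mm.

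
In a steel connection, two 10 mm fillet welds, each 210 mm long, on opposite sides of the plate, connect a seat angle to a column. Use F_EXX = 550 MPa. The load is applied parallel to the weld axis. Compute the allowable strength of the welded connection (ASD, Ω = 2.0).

Effective throat t_e = 0.707 × 10 = 7.07 mm.
Total length L = 420 mm; A_we = 7.07 × 420 = 2969 mm².
F_nw = 0.6 F_EXX = 0.6 × 550 = 330 MPa.
R_n = 330 × 2969 × 10⁻³ = 979.9 kN; R_n/Ω = 979.9/2.0 = 490 kN.

R_n/Ω ≈ 490 kN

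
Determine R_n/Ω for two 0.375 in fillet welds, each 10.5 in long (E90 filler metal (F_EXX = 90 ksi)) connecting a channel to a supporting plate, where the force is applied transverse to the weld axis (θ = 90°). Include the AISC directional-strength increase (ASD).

t_e = 0.707 × 0.375 = 0.2651 in; A_we = 0.2651 × 21 = 5.568 in².
Directional factor: 1.0 + 0.5 sin^1.5(90°) = 1.5.
F_nw = 0.6 × 90 × 1.5 = 81 ksi.
R_n/Ω = (81 × 5.568) / 2.0 = 225.5 kip.

R_n/Ω ≈ 225 kip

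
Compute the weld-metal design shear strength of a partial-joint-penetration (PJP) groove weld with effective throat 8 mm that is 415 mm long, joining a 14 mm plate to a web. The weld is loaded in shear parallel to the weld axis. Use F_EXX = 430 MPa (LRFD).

Effective throat (given) t_e = 8 mm.
A_we = 8 × 415 = 3320 mm².
F_nw = 0.6 F_EXX = 258 MPa.
φR_n = 0.75 × 258 × 3320 × 10⁻³ = 642.4 kN.

φR_n ≈ 642 kN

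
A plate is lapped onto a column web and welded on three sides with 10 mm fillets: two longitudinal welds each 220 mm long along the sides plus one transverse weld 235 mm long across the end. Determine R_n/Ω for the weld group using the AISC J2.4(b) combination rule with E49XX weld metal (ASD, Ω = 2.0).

E49XX → F_EXX = 490 MPa.
t_e = 0.707 × 10 = 7.07 mm.
R_nwl = 0.6 × 490 × 7.07 × 440 × 10⁻³ = 914.6 kN (longitudinal, 2 welds).
R_nwt = 0.6 × 490 × 7.07 × 235 × 10⁻³ = 488.5 kN (transverse, base value).
(i) R_nwl + R_nwt = 1403 kN; (ii) 0.85 R_nwl + 1.5 R_nwt = 1510 kN.
R_n = max = 1510 kN [governs: (ii)]; R_n/Ω = 755 kN.

R_n/Ω ≈ 755 kN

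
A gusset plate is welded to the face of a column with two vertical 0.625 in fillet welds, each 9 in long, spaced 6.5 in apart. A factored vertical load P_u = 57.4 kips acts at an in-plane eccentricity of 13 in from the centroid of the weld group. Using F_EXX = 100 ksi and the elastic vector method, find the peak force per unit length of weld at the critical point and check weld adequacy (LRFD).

Total weld length L_w = 18 in. Treat welds as unit-width lines.
Polar moment about centroid: J = 2[d³/12 + d(b/2)²] = 2[9³/12 + 9×3.25²] = 311.6 in³.
Direct shear f_v = P/L_w = 57.4 / 18 = 3.189 kip/in (vertical).
Torsion M = P·e = 57.4 × 13 = 746.2 kip·in.
Critical point at (x, y) = (3.25, 4.5) from centroid. f_tx = M·y/J = 10.78 kip/in; f_ty = M·x/J = 7.782 kip/in.
Resultant f_max = √[f_tx² + (f_v + f_ty)²] = √[10.78² + (3.189 + 7.782)²] = 15.38 kip/in.
Capacity per unit length: φr_n = 0.75 × 0.6 × 100 × (0.707 × 0.625) = 19.88 kip/in.
15.38 ≤ 19.88 → adequate.

f_max ≈ 15.4 kip/in; adequate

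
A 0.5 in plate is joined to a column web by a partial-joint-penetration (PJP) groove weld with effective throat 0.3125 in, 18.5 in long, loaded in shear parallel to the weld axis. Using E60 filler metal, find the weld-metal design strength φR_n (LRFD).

E60XX → F_EXX = 60 ksi.
Effective throat (given) t_e = 0.3125 in.
A_we = 0.3125 × 18.5 = 5.781 in².
F_nw = 0.6 F_EXX = 36 ksi.
φR_n = 0.75 × 36 × 5.781 = 156.1 kip.

φR_n ≈ 156 kip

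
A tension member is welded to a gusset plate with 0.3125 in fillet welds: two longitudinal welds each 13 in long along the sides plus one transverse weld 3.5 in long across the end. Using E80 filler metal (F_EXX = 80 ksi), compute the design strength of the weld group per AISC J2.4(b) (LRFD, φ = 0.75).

t_e = 0.707 × 0.3125 = 0.2209 in.
R_nwl = 0.6 × 80 × 0.2209 × 26 = 275.7 kips (longitudinal, 2 welds).
R_nwt = 0.6 × 80 × 0.2209 × 3.5 = 37.12 kips (transverse, base value).
(i) R_nwl + R_nwt = 312.8 kips; (ii) 0.85 R_nwl + 1.5 R_nwt = 290 kips.
R_n = max = 312.8 kips [governs: (i)]; φR_n = 234.6 kips.

φR_n ≈ 235 kips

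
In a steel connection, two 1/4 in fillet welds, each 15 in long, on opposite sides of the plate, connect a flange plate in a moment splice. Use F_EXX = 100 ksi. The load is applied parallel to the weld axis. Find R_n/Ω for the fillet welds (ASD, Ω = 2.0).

R_n/Ω ≈ 159 kip

Effective throat t_e = 0.707 × 0.25 = 0.1767 in.
Total length L = 30 in; A_we = 0.1767 × 30 = 5.302 in².
F_nw = 0.6 F_EXX = 0.6 × 100 = 60 ksi.
R_n = 60 × 5.302 = 318.1 kip; R_n/Ω = 318.1/2.0 = 159.1 kip.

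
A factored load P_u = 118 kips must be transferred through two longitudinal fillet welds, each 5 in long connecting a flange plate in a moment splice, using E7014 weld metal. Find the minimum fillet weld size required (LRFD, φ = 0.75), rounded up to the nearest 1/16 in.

w = 9/16 in

E70XX → F_EXX = 70 ksi.
Total weld length L = 10 in.
Required throat t_e = P_u / (φ × 0.6 F_EXX × L) = 118 / (0.75 × 0.6 × 70 × 10) = 0.3746 in.
Required leg w = t_e / 0.707 = 0.5298 in → use 9/16 in.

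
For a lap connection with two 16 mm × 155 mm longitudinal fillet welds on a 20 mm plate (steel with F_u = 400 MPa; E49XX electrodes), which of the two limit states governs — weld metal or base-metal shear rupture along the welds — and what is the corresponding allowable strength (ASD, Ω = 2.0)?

R_n/Ω ≈ 515 kN (weld metal governs)

E49XX → F_EXX = 490 MPa.
t_e = 0.707 × 16 = 11.31 mm; L = 310 mm.
Weld metal: R_n/Ω = (1/2.0) × 0.6 × 490 × 11.31 × 310 × 10⁻³ = 515.5 kN.
Base metal (shear rupture): R_n/Ω = (1/2.0) × 0.6 × 400 × 20 × 310 × 10⁻³ = 744 kN.
Governing: weld metal.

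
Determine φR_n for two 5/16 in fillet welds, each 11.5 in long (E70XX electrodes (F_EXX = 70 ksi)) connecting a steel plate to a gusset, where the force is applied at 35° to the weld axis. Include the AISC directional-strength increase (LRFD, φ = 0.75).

t_e = 0.707 × 0.3125 = 0.2209 in; A_we = 0.2209 × 23 = 5.082 in².
Directional factor: 1.0 + 0.5 sin^1.5(35°) = 1.217.
F_nw = 0.6 × 70 × 1.217 = 51.12 ksi.
φR_n = 0.75 × 51.12 × 5.082 = 194.8 kips.

φR_n ≈ 195 kips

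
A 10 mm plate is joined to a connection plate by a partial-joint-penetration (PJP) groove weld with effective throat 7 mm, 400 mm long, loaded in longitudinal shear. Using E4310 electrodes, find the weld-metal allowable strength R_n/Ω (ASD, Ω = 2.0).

E43XX → F_EXX = 430 MPa.
Effective throat (given) t_e = 7 mm.
A_we = 7 × 400 = 2800 mm².
F_nw = 0.6 F_EXX = 258 MPa.
R_n/Ω = (258 × 2800) / 2.0 × 10⁻³ = 361.2 kN.

R_n/Ω ≈ 361 kN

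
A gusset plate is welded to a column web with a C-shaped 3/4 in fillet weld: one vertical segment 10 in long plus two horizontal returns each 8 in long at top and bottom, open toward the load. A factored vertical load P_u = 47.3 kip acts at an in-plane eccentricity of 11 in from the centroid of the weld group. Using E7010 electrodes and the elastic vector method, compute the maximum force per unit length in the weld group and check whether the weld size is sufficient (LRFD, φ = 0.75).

f_max ≈ 7.27 kip/in; adequate

E70XX → F_EXX = 70 ksi.
Total weld length L_w = 26 in. Treat welds as unit-width lines.
Centroid: x̄ = 2×8×4 / 26 = 2.462 in from the vertical weld.
Polar moment about centroid: J = I_x + I_y = [10³/12 + 2×8×5²] + [10×2.462² + 2(8³/12 + 8×1.538²)] = 667.1 in³.
Direct shear f_v = P/L_w = 47.3 / 26 = 1.819 kip/in (vertical).
Torsion M = P·e = 47.3 × 11 = 520.3 kip·in.
Critical point at (x, y) = (5.538, 5) from centroid. f_tx = M·y/J = 3.9 kip/in; f_ty = M·x/J = 4.32 kip/in.
Resultant f_max = √[f_tx² + (f_v + f_ty)²] = √[3.9² + (1.819 + 4.32)²] = 7.273 kip/in.
Capacity per unit length: φr_n = 0.75 × 0.6 × 70 × (0.707 × 0.75) = 16.7 kip/in.
7.273 ≤ 16.7 → adequate.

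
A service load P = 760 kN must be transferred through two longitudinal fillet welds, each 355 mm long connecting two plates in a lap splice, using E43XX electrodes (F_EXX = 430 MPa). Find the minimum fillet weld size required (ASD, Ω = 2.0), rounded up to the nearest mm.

Total weld length L = 710 mm.
Required throat t_e = P × Ω / (0.6 F_EXX × L) = 760 × 2.0 / (0.6 × 430 × 710 × 10⁻³) = 8.298 mm.
Required leg w = t_e / 0.707 = 11.74 mm → use 12 mm.

w = 12 mm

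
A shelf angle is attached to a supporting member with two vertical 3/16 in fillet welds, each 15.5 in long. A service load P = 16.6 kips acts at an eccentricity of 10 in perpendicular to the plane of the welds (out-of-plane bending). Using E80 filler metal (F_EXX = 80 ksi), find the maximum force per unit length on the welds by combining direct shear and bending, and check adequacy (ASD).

L_w = 2 × 15.5 = 31 in; section modulus (unit throat) S = 2 × L²/6 = 80.08 in².
Direct shear f_v = P/L_w = 16.6/31 = 0.5355 kip/in.
Moment M = P × e = 16.6 × 10 = 166 kip·in; bending f_b = M/S = 2.073 kip/in.
f_max = √(f_v² + f_b²) = √(0.5355² + 2.073²) = 2.141 kip/in.
r_n/Ω = (1/2.0) × 0.6 × 80 × (0.707 × 0.1875) = 3.181 kip/in → adequate.

f_max ≈ 2.14 kip/in; adequate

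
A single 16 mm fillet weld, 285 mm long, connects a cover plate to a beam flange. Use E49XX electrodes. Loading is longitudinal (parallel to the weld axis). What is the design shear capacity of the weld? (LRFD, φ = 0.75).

φR_n ≈ 711 kN

E49XX → F_EXX = 490 MPa.
Effective throat t_e = 0.707 × 16 = 11.31 mm.
Total length L = 285 mm; A_we = 11.31 × 285 = 3224 mm².
F_nw = 0.6 F_EXX = 0.6 × 490 = 294 MPa.
φR_n = 0.75 × 294 × 3224 × 10⁻³ = 710.9 kN.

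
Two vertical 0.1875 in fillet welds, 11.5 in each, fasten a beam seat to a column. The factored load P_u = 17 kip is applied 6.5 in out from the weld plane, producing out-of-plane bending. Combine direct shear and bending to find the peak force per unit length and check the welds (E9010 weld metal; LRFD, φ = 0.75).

f_max ≈ 2.61 kip/in; adequate

E90XX → F_EXX = 90 ksi.
L_w = 2 × 11.5 = 23 in; section modulus (unit throat) S = 2 × L²/6 = 44.08 in².
Direct shear f_v = P/L_w = 17/23 = 0.7391 kip/in.
Moment M = P × e = 17 × 6.5 = 110.5 kip·in; bending f_b = M/S = 2.507 kip/in.
f_max = √(f_v² + f_b²) = √(0.7391² + 2.507²) = 2.613 kip/in.
φr_n = 0.75 × 0.6 × 90 × (0.707 × 0.1875) = 5.369 kip/in → adequate.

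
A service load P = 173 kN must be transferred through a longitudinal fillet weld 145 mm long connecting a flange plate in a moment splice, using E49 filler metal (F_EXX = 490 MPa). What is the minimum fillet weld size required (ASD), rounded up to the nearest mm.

w = 12 mm

Total weld length L = 145 mm.
Required throat t_e = P × Ω / (0.6 F_EXX × L) = 173 × 2.0 / (0.6 × 490 × 145 × 10⁻³) = 8.116 mm.
Required leg w = t_e / 0.707 = 11.48 mm → use 12 mm.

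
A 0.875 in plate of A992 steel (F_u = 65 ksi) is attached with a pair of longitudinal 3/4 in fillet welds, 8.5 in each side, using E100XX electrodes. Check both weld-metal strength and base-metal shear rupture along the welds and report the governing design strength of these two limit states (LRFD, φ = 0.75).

E100XX → F_EXX = 100 ksi.
t_e = 0.707 × 0.75 = 0.5302 in; L = 17 in.
Weld metal: φR_n = 0.75 × 0.6 × 100 × 0.5302 × 17 = 405.6 kips.
Base metal (shear rupture): φR_n = 0.75 × 0.6 × 65 × 0.875 × 17 = 435.1 kips.
Governing: weld metal.

φR_n ≈ 406 kips (weld metal governs)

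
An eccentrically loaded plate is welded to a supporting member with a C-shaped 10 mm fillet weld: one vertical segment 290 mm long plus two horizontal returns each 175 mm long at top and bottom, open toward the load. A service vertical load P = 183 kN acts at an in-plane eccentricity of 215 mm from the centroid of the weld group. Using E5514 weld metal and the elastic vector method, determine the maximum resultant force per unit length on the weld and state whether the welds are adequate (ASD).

f_max ≈ 875 N/mm; adequate

E55XX → F_EXX = 550 MPa.
Total weld length L_w = 640 mm. Treat welds as unit-width lines.
Centroid: x̄ = 2×175×87.5 / 640 = 47.85 mm from the vertical weld.
Polar moment about centroid: J = I_x + I_y = [290³/12 + 2×175×145²] + [290×47.85² + 2(175³/12 + 175×39.65²)] = 11500000 mm³.
Direct shear f_v = P/L_w = 183×10³ / 640 = 285.9 N/mm (vertical).
Torsion M = P·e = 183×10³ × 215 = 39345000 N·mm.
Critical point at (x, y) = (127.1, 145) from centroid. f_tx = M·y/J = 496.1 N/mm; f_ty = M·x/J = 435.1 N/mm.
Resultant f_max = √[f_tx² + (f_v + f_ty)²] = √[496.1² + (285.9 + 435.1)²] = 875.2 N/mm.
Capacity per unit length: r_n/Ω = (1/2.0) × 0.6 × 550 × (0.707 × 10) = 1167 N/mm.
875.2 ≤ 1167 → adequate.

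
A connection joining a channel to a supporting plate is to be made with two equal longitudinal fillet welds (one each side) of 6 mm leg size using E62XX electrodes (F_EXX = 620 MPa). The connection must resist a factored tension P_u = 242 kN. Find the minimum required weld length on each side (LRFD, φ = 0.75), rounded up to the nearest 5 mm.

Throat t_e = 0.707 × 6 = 4.242 mm.
φr_n = 0.75 × 0.6 × 620 × 4.242 × 10⁻³ = 1.184 kN/mm.
L_req = P_u / φr_n = 242 / 1.184 = 204.5 mm total.
Per side: 204.5 / 2 = 102.2 mm.
Round up → use L = 105 mm on each side.

L = 105 mm on each side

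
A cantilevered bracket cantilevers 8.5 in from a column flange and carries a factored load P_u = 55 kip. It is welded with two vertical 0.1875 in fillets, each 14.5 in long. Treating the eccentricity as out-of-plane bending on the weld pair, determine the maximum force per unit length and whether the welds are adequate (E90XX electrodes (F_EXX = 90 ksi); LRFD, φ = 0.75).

L_w = 2 × 14.5 = 29 in; section modulus (unit throat) S = 2 × L²/6 = 70.08 in².
Direct shear f_v = P/L_w = 55/29 = 1.897 kip/in.
Moment M = P × e = 55 × 8.5 = 467.5 kip·in; bending f_b = M/S = 6.671 kip/in.
f_max = √(f_v² + f_b²) = √(1.897² + 6.671²) = 6.935 kip/in.
φr_n = 0.75 × 0.6 × 90 × (0.707 × 0.1875) = 5.369 kip/in → NOT adequate.

f_max ≈ 6.93 kip/in; NOT adequate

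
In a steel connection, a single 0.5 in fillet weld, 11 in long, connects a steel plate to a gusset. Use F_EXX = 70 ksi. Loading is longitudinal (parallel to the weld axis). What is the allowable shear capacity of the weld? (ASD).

Effective throat t_e = 0.707 × 0.5 = 0.3535 in.
Total length L = 11 in; A_we = 0.3535 × 11 = 3.888 in².
F_nw = 0.6 F_EXX = 0.6 × 70 = 42 ksi.
R_n = 42 × 3.888 = 163.3 kips; R_n/Ω = 163.3/2.0 = 81.66 kips.

R_n/Ω ≈ 81.7 kips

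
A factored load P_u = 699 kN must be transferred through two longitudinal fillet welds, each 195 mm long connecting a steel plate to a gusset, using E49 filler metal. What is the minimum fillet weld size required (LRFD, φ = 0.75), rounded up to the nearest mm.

E49XX → F_EXX = 490 MPa.
Total weld length L = 390 mm.
Required throat t_e = P_u / (φ × 0.6 F_EXX × L) = 699 / (0.75 × 0.6 × 490 × 390 × 10⁻³) = 8.128 mm.
Required leg w = t_e / 0.707 = 11.5 mm → use 12 mm.

w = 12 mm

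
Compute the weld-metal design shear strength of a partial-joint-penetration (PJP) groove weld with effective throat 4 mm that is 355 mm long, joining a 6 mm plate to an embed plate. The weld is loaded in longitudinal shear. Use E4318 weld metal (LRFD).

E43XX → F_EXX = 430 MPa.
Effective throat (given) t_e = 4 mm.
A_we = 4 × 355 = 1420 mm².
F_nw = 0.6 F_EXX = 258 MPa.
φR_n = 0.75 × 258 × 1420 × 10⁻³ = 274.8 kN.

φR_n ≈ 275 kN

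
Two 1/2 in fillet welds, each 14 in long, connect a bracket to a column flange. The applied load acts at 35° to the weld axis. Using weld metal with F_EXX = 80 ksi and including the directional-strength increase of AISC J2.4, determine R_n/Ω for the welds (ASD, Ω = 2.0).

t_e = 0.707 × 0.5 = 0.3535 in; A_we = 0.3535 × 28 = 9.898 in².
Directional factor: 1.0 + 0.5 sin^1.5(35°) = 1.217.
F_nw = 0.6 × 80 × 1.217 = 58.43 ksi.
R_n/Ω = (58.43 × 9.898) / 2.0 = 289.1 kips.

R_n/Ω ≈ 289 kips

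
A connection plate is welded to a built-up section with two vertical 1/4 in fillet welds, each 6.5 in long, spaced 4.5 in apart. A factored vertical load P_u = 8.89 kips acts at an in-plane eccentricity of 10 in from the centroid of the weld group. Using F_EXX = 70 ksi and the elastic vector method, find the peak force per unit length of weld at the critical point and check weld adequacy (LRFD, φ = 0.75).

f_max ≈ 3.58 kip/in; adequate

Total weld length L_w = 13 in. Treat welds as unit-width lines.
Polar moment about centroid: J = 2[d³/12 + d(b/2)²] = 2[6.5³/12 + 6.5×2.25²] = 111.6 in³.
Direct shear f_v = P/L_w = 8.89 / 13 = 0.6838 kip/in (vertical).
Torsion M = P·e = 8.89 × 10 = 88.9 kip·in.
Critical point at (x, y) = (2.25, 3.25) from centroid. f_tx = M·y/J = 2.589 kip/in; f_ty = M·x/J = 1.793 kip/in.
Resultant f_max = √[f_tx² + (f_v + f_ty)²] = √[2.589² + (0.6838 + 1.793)²] = 3.583 kip/in.
Capacity per unit length: φr_n = 0.75 × 0.6 × 70 × (0.707 × 0.25) = 5.568 kip/in.
3.583 ≤ 5.568 → adequate.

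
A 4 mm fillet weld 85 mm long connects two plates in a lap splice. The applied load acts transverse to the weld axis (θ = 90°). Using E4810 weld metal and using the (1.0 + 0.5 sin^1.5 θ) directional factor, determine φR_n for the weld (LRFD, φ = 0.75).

E48XX → F_EXX = 480 MPa.
t_e = 0.707 × 4 = 2.828 mm; A_we = 2.828 × 85 = 240.4 mm².
Directional factor: 1.0 + 0.5 sin^1.5(90°) = 1.5.
F_nw = 0.6 × 480 × 1.5 = 432 MPa.
φR_n = 0.75 × 432 × 240.4 × 10⁻³ = 77.88 kN.

φR_n ≈ 77.9 kN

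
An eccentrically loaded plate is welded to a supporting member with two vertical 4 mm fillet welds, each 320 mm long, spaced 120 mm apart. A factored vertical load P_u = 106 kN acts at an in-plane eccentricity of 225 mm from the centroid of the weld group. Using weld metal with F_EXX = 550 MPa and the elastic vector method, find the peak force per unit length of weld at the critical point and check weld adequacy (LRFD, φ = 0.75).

Total weld length L_w = 640 mm. Treat welds as unit-width lines.
Polar moment about centroid: J = 2[d³/12 + d(b/2)²] = 2[320³/12 + 320×60²] = 7765000 mm³.
Direct shear f_v = P/L_w = 106×10³ / 640 = 165.6 N/mm (vertical).
Torsion M = P·e = 106×10³ × 225 = 23850000 N·mm.
Critical point at (x, y) = (60, 160) from centroid. f_tx = M·y/J = 491.4 N/mm; f_ty = M·x/J = 184.3 N/mm.
Resultant f_max = √[f_tx² + (f_v + f_ty)²] = √[491.4² + (165.6 + 184.3)²] = 603.3 N/mm.
Capacity per unit length: φr_n = 0.75 × 0.6 × 550 × (0.707 × 4) = 699.9 N/mm.
603.3 ≤ 699.9 → adequate.

f_max ≈ 603 N/mm; adequate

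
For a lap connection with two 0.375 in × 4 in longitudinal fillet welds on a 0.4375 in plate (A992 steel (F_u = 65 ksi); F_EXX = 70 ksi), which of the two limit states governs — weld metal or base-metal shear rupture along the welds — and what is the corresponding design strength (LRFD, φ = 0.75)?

φR_n ≈ 66.8 kip (weld metal governs)

t_e = 0.707 × 0.375 = 0.2651 in; L = 8 in.
Weld metal: φR_n = 0.75 × 0.6 × 70 × 0.2651 × 8 = 66.81 kip.
Base metal (shear rupture): φR_n = 0.75 × 0.6 × 65 × 0.4375 × 8 = 102.4 kip.
Governing: weld metal.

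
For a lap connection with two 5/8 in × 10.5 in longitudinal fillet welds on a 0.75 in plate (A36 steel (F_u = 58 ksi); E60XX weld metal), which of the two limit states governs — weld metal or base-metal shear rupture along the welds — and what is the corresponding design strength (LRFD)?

E60XX → F_EXX = 60 ksi.
t_e = 0.707 × 0.625 = 0.4419 in; L = 21 in.
Weld metal: φR_n = 0.75 × 0.6 × 60 × 0.4419 × 21 = 250.5 kips.
Base metal (shear rupture): φR_n = 0.75 × 0.6 × 58 × 0.75 × 21 = 411.1 kips.
Governing: weld metal.

φR_n ≈ 251 kips (weld metal governs)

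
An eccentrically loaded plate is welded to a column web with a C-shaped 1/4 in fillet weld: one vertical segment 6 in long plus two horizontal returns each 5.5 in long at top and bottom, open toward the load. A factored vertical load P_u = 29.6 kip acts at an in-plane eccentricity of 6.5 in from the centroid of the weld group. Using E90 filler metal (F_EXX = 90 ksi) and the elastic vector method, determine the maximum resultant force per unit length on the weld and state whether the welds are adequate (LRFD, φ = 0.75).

f_max ≈ 6.73 kip/in; adequate

Total weld length L_w = 17 in. Treat welds as unit-width lines.
Centroid: x̄ = 2×5.5×2.75 / 17 = 1.779 in from the vertical weld.
Polar moment about centroid: J = I_x + I_y = [6³/12 + 2×5.5×3²] + [6×1.779² + 2(5.5³/12 + 5.5×0.9706²)] = 174.1 in³.
Direct shear f_v = P/L_w = 29.6 / 17 = 1.741 kip/in (vertical).
Torsion M = P·e = 29.6 × 6.5 = 192.4 kip·in.
Critical point at (x, y) = (3.721, 3) from centroid. f_tx = M·y/J = 3.316 kip/in; f_ty = M·x/J = 4.112 kip/in.
Resultant f_max = √[f_tx² + (f_v + f_ty)²] = √[3.316² + (1.741 + 4.112)²] = 6.727 kip/in.
Capacity per unit length: φr_n = 0.75 × 0.6 × 90 × (0.707 × 0.25) = 7.158 kip/in.
6.727 ≤ 7.158 → adequate.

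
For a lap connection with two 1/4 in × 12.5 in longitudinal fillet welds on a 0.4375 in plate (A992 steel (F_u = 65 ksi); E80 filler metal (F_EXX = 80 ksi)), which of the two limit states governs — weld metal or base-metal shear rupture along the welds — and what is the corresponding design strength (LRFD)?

φR_n ≈ 159 kip (weld metal governs)

t_e = 0.707 × 0.25 = 0.1767 in; L = 25 in.
Weld metal: φR_n = 0.75 × 0.6 × 80 × 0.1767 × 25 = 159.1 kip.
Base metal (shear rupture): φR_n = 0.75 × 0.6 × 65 × 0.4375 × 25 = 319.9 kip.
Governing: weld metal.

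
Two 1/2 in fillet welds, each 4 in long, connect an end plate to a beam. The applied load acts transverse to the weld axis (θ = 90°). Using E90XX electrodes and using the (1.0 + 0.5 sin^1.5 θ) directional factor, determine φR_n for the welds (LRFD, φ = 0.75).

φR_n ≈ 172 kips

E90XX → F_EXX = 90 ksi.
t_e = 0.707 × 0.5 = 0.3535 in; A_we = 0.3535 × 8 = 2.828 in².
Directional factor: 1.0 + 0.5 sin^1.5(90°) = 1.5.
F_nw = 0.6 × 90 × 1.5 = 81 ksi.
φR_n = 0.75 × 81 × 2.828 = 171.8 kips.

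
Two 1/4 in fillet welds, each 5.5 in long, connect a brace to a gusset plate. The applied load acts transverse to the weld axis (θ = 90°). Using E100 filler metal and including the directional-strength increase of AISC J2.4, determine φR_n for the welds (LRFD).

E100XX → F_EXX = 100 ksi.
t_e = 0.707 × 0.25 = 0.1767 in; A_we = 0.1767 × 11 = 1.944 in².
Directional factor: 1.0 + 0.5 sin^1.5(90°) = 1.5.
F_nw = 0.6 × 100 × 1.5 = 90 ksi.
φR_n = 0.75 × 90 × 1.944 = 131.2 kip.

φR_n ≈ 131 kip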